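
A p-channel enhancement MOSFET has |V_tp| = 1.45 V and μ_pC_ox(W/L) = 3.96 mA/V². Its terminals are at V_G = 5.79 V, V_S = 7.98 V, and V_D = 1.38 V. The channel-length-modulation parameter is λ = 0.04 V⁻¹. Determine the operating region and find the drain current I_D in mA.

Saturation; I_D = 1.37 mA

V_SG = V_S − V_G = 7.98 − 5.79 = 2.19 V; V_SD = V_S − V_D = 7.98 − 1.38 = 6.6 V.
V_ov = V_SG − |V_tp| = 2.19 − 1.45 = 0.74 V.
Since V_SD = 6.6 V ≥ V_ov = 0.74 V, the device is in saturation.
I_D = ½ k_p V_ov² (1 + λ V_SD) = 0.5 × 3.96 × 0.74² × (1 + 0.04 × 6.6) = 1.37 mA.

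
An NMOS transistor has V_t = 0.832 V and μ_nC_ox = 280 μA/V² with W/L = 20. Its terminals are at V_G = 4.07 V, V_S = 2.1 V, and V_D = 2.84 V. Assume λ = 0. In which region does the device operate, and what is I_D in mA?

V_GS = V_G − V_S = 4.07 − 2.1 = 1.97 V; V_DS = V_D − V_S = 2.84 − 2.1 = 0.74 V.
k_n = μ_nC_ox · (W/L) = 5.6 mA/V².
V_ov = V_GS − V_t = 1.97 − 0.832 = 1.14 V.
Since V_DS = 0.74 V < V_ov = 1.14 V, the device is in the triode region.
I_D = k_n [V_ov · V_DS − ½ V_DS²] = 5.6 × [1.14 × 0.74 − 0.5 × 0.74²] = 3.18 mA.

Triode; I_D = 3.18 mA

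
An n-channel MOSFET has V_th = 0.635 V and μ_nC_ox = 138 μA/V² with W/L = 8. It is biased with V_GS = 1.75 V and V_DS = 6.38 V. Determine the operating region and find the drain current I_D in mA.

k_n = μ_nC_ox · (W/L) = 1.104 mA/V².
V_ov = V_GS − V_th = 1.75 − 0.635 = 1.11 V.
Since V_DS = 6.38 V ≥ V_ov = 1.11 V, the device is in saturation.
I_D = ½ k_n V_ov² = 0.5 × 1.104 × 1.11² = 0.686 mA.

Saturation; I_D = 0.686 mA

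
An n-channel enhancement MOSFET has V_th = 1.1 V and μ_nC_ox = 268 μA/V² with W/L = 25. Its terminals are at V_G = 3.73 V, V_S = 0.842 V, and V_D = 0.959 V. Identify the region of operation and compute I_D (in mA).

Triode; I_D = 1.36 mA

V_GS = V_G − V_S = 3.73 − 0.842 = 2.89 V; V_DS = V_D − V_S = 0.959 − 0.842 = 0.117 V.
k_n = μ_nC_ox · (W/L) = 6.7 mA/V².
V_ov = V_GS − V_th = 2.89 − 1.1 = 1.79 V.
Since V_DS = 0.117 V < V_ov = 1.79 V, the device is in the triode region.
I_D = k_n [V_ov · V_DS − ½ V_DS²] = 6.7 × [1.79 × 0.117 − 0.5 × 0.117²] = 1.36 mA.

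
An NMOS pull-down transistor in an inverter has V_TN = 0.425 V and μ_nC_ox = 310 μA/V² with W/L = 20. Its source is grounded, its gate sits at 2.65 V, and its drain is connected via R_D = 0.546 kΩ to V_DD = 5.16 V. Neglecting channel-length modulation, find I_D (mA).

V_GS = V_G = 2.65 V, so V_ov = 2.65 − 0.425 = 2.23 V.
k_n = μ_nC_ox · (W/L) = 6.2 mA/V².
Assume saturation: I_D = ½ k_n V_ov² = 0.5 × 6.2 × 2.23² = 15.3 mA, giving V_DS = V_DD − I_D R_D = 5.16 − 15.3 × 0.546 = -3.22 V.
But -3.22 V < V_ov = 2.23 V, so the device is actually in triode.
In triode I_D = k_n[V_ov V_DS − ½ V_DS²] and I_D = (V_DD − V_DS)/R_D. Equating: 1.69 V_DS² − 8.532 V_DS + 5.16 = 0, giving V_DS = 0.703 V (the root below V_ov).
I_D = (5.16 − 0.703) / 0.546 = 8.16 mA.

I_D = 8.16 mA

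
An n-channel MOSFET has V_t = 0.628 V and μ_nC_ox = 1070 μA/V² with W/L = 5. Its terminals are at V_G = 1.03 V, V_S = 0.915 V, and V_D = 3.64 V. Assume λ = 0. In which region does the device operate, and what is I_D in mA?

Cutoff; I_D = 0 mA

V_GS = V_G − V_S = 1.03 − 0.915 = 0.115 V; V_DS = V_D − V_S = 3.64 − 0.915 = 2.73 V.
V_GS = 0.115 V < V_t = 0.628 V, so the transistor is in cutoff.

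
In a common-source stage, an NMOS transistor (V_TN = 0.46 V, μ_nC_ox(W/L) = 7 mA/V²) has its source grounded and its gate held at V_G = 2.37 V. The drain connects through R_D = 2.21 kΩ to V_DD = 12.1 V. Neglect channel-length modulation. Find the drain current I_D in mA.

V_GS = V_G = 2.37 V, so V_ov = 2.37 − 0.46 = 1.91 V.
Assume saturation: I_D = ½ k_n V_ov² = 0.5 × 7 × 1.91² = 12.8 mA, giving V_DS = V_DD − I_D R_D = 12.1 − 12.8 × 2.21 = -16.1 V.
But -16.1 V < V_ov = 1.91 V, so the device is actually in triode.
In triode I_D = k_n[V_ov V_DS − ½ V_DS²] and I_D = (V_DD − V_DS)/R_D. Equating: 7.73 V_DS² − 30.55 V_DS + 12.1 = 0, giving V_DS = 0.447 V (the root below V_ov).
I_D = (12.1 − 0.447) / 2.21 = 5.27 mA.

I_D = 5.27 mA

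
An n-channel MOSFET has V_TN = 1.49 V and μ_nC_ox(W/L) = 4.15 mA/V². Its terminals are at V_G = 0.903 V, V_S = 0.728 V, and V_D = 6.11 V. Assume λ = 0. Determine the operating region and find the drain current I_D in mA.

Cutoff; I_D = 0 mA

V_GS = V_G − V_S = 0.903 − 0.728 = 0.175 V; V_DS = V_D − V_S = 6.11 − 0.728 = 5.38 V.
V_GS = 0.175 V < V_TN = 1.49 V, so the transistor is in cutoff.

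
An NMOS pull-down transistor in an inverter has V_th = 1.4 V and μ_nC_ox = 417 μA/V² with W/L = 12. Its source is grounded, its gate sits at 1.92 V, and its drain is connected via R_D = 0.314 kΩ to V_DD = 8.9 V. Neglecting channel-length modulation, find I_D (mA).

I_D = 0.677 mA

V_GS = V_G = 1.92 V, so V_ov = 1.92 − 1.4 = 0.52 V.
k_n = μ_nC_ox · (W/L) = 5.004 mA/V².
Assume saturation: I_D = ½ k_n V_ov² = 0.5 × 5.004 × 0.52² = 0.677 mA, giving V_DS = V_DD − I_D R_D = 8.9 − 0.677 × 0.314 = 8.69 V.
V_DS = 8.69 V ≥ V_ov = 0.52 V, confirming saturation.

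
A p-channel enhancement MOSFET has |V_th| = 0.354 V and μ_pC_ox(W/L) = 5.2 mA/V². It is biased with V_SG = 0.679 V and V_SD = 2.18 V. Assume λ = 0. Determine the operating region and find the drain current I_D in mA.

Saturation; I_D = 0.275 mA

V_ov = V_SG − |V_th| = 0.679 − 0.354 = 0.325 V.
Since V_SD = 2.18 V ≥ V_ov = 0.325 V, the device is in saturation.
I_D = ½ k_p V_ov² = 0.5 × 5.2 × 0.325² = 0.275 mA.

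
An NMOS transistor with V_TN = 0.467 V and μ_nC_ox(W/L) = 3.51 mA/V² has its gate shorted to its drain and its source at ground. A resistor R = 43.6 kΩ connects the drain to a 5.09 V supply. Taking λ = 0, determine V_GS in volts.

With gate tied to drain, V_GS = V_DS ≥ V_GS − V_TN, so the device is in saturation.
KCL at the drain: ½ k_n (V_GS − V_TN)² = (V_DD − V_GS)/R.
Let x = V_GS − 0.467. Then 76.5 x² + x − 4.623 = 0, giving x = 0.239 V (positive root), so V_GS = 0.706 V.
I_D = (V_DD − V_GS)/R = (5.09 − 0.706) / 43.6 = 0.101 mA.

V_GS = 0.706 V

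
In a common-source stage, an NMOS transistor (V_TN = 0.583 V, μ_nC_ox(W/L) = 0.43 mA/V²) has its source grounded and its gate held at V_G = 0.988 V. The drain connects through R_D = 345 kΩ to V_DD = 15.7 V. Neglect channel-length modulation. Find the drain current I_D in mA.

V_GS = V_G = 0.988 V, so V_ov = 0.988 − 0.583 = 0.405 V.
Assume saturation: I_D = ½ k_n V_ov² = 0.5 × 0.43 × 0.405² = 0.0353 mA, giving V_DS = V_DD − I_D R_D = 15.7 − 0.0353 × 345 = 3.53 V.
V_DS = 3.53 V ≥ V_ov = 0.405 V, confirming saturation.

I_D = 0.0353 mA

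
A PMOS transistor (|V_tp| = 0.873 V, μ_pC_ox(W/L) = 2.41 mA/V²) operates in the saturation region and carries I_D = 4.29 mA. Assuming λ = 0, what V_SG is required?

In saturation I_D = ½ k_p (V_SG − |V_tp|)², so V_SG − |V_tp| = √(2 I_D / k_p) = √(2 × 4.29 / 2.41) = 1.89 V.
V_SG = 0.873 + 1.89 = 2.76 V.

V_SG = 2.76 V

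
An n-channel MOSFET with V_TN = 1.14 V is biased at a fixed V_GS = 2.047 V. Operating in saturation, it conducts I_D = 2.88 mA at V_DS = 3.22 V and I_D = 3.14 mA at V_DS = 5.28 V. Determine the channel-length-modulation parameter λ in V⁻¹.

λ = 0.0510 V⁻¹

With V_GS fixed, I_D ∝ (1 + λ V_DS) in saturation, so I_D2/I_D1 = (1 + λ V_DS2)/(1 + λ V_DS1).
3.14/2.88 = 1.09 = (1 + 5.28 λ)/(1 + 3.22 λ).
Solving: λ (I_D1 V_DS2 − I_D2 V_DS1) = I_D2 − I_D1, so λ = (3.14 − 2.88) / (2.88 × 5.28 − 3.14 × 3.22) = 0.26 / 5.1 = 0.051 V⁻¹.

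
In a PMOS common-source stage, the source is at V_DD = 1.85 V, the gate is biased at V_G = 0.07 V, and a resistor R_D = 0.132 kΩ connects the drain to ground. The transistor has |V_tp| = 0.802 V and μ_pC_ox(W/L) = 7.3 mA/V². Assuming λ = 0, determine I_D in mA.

I_D = 3.49 mA

V_SG = V_DD − V_G = 1.85 − 0.07 = 1.78 V, so V_ov = 1.78 − 0.802 = 0.978 V.
Assume saturation: I_D = ½ k_p V_ov² = 0.5 × 7.3 × 0.978² = 3.49 mA, giving V_SD = V_DD − I_D R_D = 1.85 − 3.49 × 0.132 = 1.39 V.
V_SD = 1.39 V ≥ V_ov = 0.978 V, confirming saturation.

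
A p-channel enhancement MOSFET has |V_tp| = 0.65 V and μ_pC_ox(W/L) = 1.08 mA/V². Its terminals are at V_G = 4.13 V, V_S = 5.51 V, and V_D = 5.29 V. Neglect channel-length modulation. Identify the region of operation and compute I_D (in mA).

V_SG = V_S − V_G = 5.51 − 4.13 = 1.38 V; V_SD = V_S − V_D = 5.51 − 5.29 = 0.22 V.
V_ov = V_SG − |V_tp| = 1.38 − 0.65 = 0.73 V.
Since V_SD = 0.22 V < V_ov = 0.73 V, the device is in the triode region.
I_D = k_p [V_ov · V_SD − ½ V_SD²] = 1.08 × [0.73 × 0.22 − 0.5 × 0.22²] = 0.147 mA.

Triode; I_D = 0.147 mA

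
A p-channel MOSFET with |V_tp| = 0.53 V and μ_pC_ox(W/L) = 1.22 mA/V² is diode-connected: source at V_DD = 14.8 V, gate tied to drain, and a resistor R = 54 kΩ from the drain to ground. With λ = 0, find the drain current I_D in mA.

I_D = 0.252 mA

With gate tied to drain, V_SG = V_SD ≥ V_SG − |V_tp|, so the device is in saturation.
KCL at the drain: ½ k_p (V_SG − |V_tp|)² = (V_DD − V_SG)/R.
Let x = V_SG − 0.53. Then 32.9 x² + x − 14.27 = 0, giving x = 0.643 V (positive root), so V_SG = 1.17 V.
I_D = (V_DD − V_SG)/R = (14.8 − 1.17) / 54 = 0.252 mA.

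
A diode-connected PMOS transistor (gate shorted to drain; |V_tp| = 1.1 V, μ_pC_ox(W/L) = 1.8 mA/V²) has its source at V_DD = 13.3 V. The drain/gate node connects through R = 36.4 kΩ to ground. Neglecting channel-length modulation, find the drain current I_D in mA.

With gate tied to drain, V_SG = V_SD ≥ V_SG − |V_tp|, so the device is in saturation.
KCL at the drain: ½ k_p (V_SG − |V_tp|)² = (V_DD − V_SG)/R.
Let x = V_SG − 1.1. Then 32.8 x² + x − 12.2 = 0, giving x = 0.595 V (positive root), so V_SG = 1.7 V.
I_D = (V_DD − V_SG)/R = (13.3 − 1.7) / 36.4 = 0.319 mA.

I_D = 0.319 mA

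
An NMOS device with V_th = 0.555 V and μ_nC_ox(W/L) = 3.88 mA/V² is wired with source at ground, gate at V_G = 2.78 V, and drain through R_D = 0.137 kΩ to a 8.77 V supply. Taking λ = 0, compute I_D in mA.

V_GS = V_G = 2.78 V, so V_ov = 2.78 − 0.555 = 2.22 V.
Assume saturation: I_D = ½ k_n V_ov² = 0.5 × 3.88 × 2.22² = 9.6 mA, giving V_DS = V_DD − I_D R_D = 8.77 − 9.6 × 0.137 = 7.45 V.
V_DS = 7.45 V ≥ V_ov = 2.22 V, confirming saturation.

I_D = 9.60 mA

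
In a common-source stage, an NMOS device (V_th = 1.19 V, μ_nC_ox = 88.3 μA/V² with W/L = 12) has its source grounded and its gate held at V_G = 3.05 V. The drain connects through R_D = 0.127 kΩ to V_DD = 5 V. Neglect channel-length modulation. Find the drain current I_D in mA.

I_D = 1.83 mA

V_GS = V_G = 3.05 V, so V_ov = 3.05 − 1.19 = 1.86 V.
k_n = μ_nC_ox · (W/L) = 1.06 mA/V².
Assume saturation: I_D = ½ k_n V_ov² = 0.5 × 1.06 × 1.86² = 1.83 mA, giving V_DS = V_DD − I_D R_D = 5 − 1.83 × 0.127 = 4.77 V.
V_DS = 4.77 V ≥ V_ov = 1.86 V, confirming saturation.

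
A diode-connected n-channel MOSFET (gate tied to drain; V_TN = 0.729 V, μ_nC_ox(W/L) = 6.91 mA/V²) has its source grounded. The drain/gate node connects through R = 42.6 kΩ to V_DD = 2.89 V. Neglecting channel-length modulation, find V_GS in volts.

V_GS = 0.847 V

With gate tied to drain, V_GS = V_DS ≥ V_GS − V_TN, so the device is in saturation.
KCL at the drain: ½ k_n (V_GS − V_TN)² = (V_DD − V_GS)/R.
Let x = V_GS − 0.729. Then 147 x² + x − 2.161 = 0, giving x = 0.118 V (positive root), so V_GS = 0.847 V.
I_D = (V_DD − V_GS)/R = (2.89 − 0.847) / 42.6 = 0.048 mA.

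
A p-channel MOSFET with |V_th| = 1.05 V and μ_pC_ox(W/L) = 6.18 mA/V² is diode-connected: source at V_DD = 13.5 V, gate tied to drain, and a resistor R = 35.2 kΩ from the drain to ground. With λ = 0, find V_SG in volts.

With gate tied to drain, V_SG = V_SD ≥ V_SG − |V_th|, so the device is in saturation.
KCL at the drain: ½ k_p (V_SG − |V_th|)² = (V_DD − V_SG)/R.
Let x = V_SG − 1.05. Then 109 x² + x − 12.45 = 0, giving x = 0.334 V (positive root), so V_SG = 1.38 V.
I_D = (V_DD − V_SG)/R = (13.5 − 1.38) / 35.2 = 0.344 mA.

V_SG = 1.38 V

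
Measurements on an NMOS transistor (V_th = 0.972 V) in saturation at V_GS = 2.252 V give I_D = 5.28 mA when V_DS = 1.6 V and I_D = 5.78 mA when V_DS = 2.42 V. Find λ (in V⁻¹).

λ = 0.142 V⁻¹

With V_GS fixed, I_D ∝ (1 + λ V_DS) in saturation, so I_D2/I_D1 = (1 + λ V_DS2)/(1 + λ V_DS1).
5.78/5.28 = 1.095 = (1 + 2.42 λ)/(1 + 1.6 λ).
Solving: λ (I_D1 V_DS2 − I_D2 V_DS1) = I_D2 − I_D1, so λ = (5.78 − 5.28) / (5.28 × 2.42 − 5.78 × 1.6) = 0.5 / 3.53 = 0.142 V⁻¹.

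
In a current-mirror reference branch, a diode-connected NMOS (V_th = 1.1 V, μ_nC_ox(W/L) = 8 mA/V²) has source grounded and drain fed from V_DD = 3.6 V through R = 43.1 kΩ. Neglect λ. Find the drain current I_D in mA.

With gate tied to drain, V_GS = V_DS ≥ V_GS − V_th, so the device is in saturation.
KCL at the drain: ½ k_n (V_GS − V_th)² = (V_DD − V_GS)/R.
Let x = V_GS − 1.1. Then 172 x² + x − 2.5 = 0, giving x = 0.118 V (positive root), so V_GS = 1.22 V.
I_D = (V_DD − V_GS)/R = (3.6 − 1.22) / 43.1 = 0.0553 mA.

I_D = 0.0553 mA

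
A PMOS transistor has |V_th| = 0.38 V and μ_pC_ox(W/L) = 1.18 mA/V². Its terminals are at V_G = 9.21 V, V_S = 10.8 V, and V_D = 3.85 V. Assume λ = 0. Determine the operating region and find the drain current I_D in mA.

V_SG = V_S − V_G = 10.8 − 9.21 = 1.59 V; V_SD = V_S − V_D = 10.8 − 3.85 = 6.95 V.
V_ov = V_SG − |V_th| = 1.59 − 0.38 = 1.21 V.
Since V_SD = 6.95 V ≥ V_ov = 1.21 V, the device is in saturation.
I_D = ½ k_p V_ov² = 0.5 × 1.18 × 1.21² = 0.864 mA.

Saturation; I_D = 0.864 mA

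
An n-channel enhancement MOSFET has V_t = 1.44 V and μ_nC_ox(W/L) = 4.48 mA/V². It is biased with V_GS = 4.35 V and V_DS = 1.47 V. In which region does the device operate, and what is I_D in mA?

Triode; I_D = 14.3 mA

V_ov = V_GS − V_t = 4.35 − 1.44 = 2.91 V.
Since V_DS = 1.47 V < V_ov = 2.91 V, the device is in the triode region.
I_D = k_n [V_ov · V_DS − ½ V_DS²] = 4.48 × [2.91 × 1.47 − 0.5 × 1.47²] = 14.3 mA.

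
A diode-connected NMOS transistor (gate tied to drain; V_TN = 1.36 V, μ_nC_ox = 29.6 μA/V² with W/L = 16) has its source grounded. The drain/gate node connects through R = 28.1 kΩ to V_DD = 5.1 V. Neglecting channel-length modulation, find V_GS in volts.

With gate tied to drain, V_GS = V_DS ≥ V_GS − V_TN, so the device is in saturation.
k_n = μ_nC_ox · (W/L) = 0.4736 mA/V².
KCL at the drain: ½ k_n (V_GS − V_TN)² = (V_DD − V_GS)/R.
Let x = V_GS − 1.36. Then 6.65 x² + x − 3.74 = 0, giving x = 0.678 V (positive root), so V_GS = 2.04 V.
I_D = (V_DD − V_GS)/R = (5.1 − 2.04) / 28.1 = 0.109 mA.

V_GS = 2.04 V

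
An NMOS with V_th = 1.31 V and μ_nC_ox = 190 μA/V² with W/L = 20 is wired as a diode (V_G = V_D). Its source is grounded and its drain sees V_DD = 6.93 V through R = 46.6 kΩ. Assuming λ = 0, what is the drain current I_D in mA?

With gate tied to drain, V_GS = V_DS ≥ V_GS − V_th, so the device is in saturation.
k_n = μ_nC_ox · (W/L) = 3.8 mA/V².
KCL at the drain: ½ k_n (V_GS − V_th)² = (V_DD − V_GS)/R.
Let x = V_GS − 1.31. Then 88.5 x² + x − 5.62 = 0, giving x = 0.246 V (positive root), so V_GS = 1.56 V.
I_D = (V_DD − V_GS)/R = (6.93 − 1.56) / 46.6 = 0.115 mA.

I_D = 0.115 mA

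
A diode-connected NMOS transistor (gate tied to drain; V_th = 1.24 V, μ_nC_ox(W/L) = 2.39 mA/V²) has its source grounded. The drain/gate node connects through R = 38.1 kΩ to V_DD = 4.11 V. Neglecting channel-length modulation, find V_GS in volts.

With gate tied to drain, V_GS = V_DS ≥ V_GS − V_th, so the device is in saturation.
KCL at the drain: ½ k_n (V_GS − V_th)² = (V_DD − V_GS)/R.
Let x = V_GS − 1.24. Then 45.5 x² + x − 2.87 = 0, giving x = 0.24 V (positive root), so V_GS = 1.48 V.
I_D = (V_DD − V_GS)/R = (4.11 − 1.48) / 38.1 = 0.069 mA.

V_GS = 1.48 V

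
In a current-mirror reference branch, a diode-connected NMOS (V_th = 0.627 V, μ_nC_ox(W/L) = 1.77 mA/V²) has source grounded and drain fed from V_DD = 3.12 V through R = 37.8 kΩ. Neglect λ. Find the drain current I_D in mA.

I_D = 0.0591 mA

With gate tied to drain, V_GS = V_DS ≥ V_GS − V_th, so the device is in saturation.
KCL at the drain: ½ k_n (V_GS − V_th)² = (V_DD − V_GS)/R.
Let x = V_GS − 0.627. Then 33.5 x² + x − 2.493 = 0, giving x = 0.258 V (positive root), so V_GS = 0.885 V.
I_D = (V_DD − V_GS)/R = (3.12 − 0.885) / 37.8 = 0.0591 mA.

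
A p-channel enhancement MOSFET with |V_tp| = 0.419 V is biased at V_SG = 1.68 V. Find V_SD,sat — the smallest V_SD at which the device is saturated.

The boundary between triode and saturation is V_SD = V_SG − |V_tp| = V_ov.
V_ov = 1.68 − 0.419 = 1.26 V.

V_SD,sat = 1.26 V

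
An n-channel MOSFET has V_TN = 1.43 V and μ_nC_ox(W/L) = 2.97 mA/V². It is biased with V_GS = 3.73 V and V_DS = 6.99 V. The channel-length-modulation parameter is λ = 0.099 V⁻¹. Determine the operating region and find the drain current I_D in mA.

Saturation; I_D = 13.3 mA

V_ov = V_GS − V_TN = 3.73 − 1.43 = 2.3 V.
Since V_DS = 6.99 V ≥ V_ov = 2.3 V, the device is in saturation.
I_D = ½ k_n V_ov² (1 + λ V_DS) = 0.5 × 2.97 × 2.3² × (1 + 0.099 × 6.99) = 13.3 mA.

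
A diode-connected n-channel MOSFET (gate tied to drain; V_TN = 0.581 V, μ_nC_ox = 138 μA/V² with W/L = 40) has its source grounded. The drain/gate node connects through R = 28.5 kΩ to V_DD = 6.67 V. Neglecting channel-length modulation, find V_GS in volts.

With gate tied to drain, V_GS = V_DS ≥ V_GS − V_TN, so the device is in saturation.
k_n = μ_nC_ox · (W/L) = 5.52 mA/V².
KCL at the drain: ½ k_n (V_GS − V_TN)² = (V_DD − V_GS)/R.
Let x = V_GS − 0.581. Then 78.7 x² + x − 6.089 = 0, giving x = 0.272 V (positive root), so V_GS = 0.853 V.
I_D = (V_DD − V_GS)/R = (6.67 − 0.853) / 28.5 = 0.204 mA.

V_GS = 0.853 V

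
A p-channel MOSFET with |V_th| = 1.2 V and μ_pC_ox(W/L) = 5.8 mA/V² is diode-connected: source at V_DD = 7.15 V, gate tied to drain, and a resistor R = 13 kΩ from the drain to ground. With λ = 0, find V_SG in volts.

With gate tied to drain, V_SG = V_SD ≥ V_SG − |V_th|, so the device is in saturation.
KCL at the drain: ½ k_p (V_SG − |V_th|)² = (V_DD − V_SG)/R.
Let x = V_SG − 1.2. Then 37.7 x² + x − 5.95 = 0, giving x = 0.384 V (positive root), so V_SG = 1.58 V.
I_D = (V_DD − V_SG)/R = (7.15 − 1.58) / 13 = 0.428 mA.

V_SG = 1.58 V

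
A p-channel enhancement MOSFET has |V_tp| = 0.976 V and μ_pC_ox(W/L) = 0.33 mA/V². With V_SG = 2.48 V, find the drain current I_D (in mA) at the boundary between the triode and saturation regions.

I_D = 0.373 mA

At the boundary V_SD = V_ov = V_SG − |V_tp| = 2.48 − 0.976 = 1.5 V.
I_D = ½ k_p V_ov² = 0.5 × 0.33 × 1.5² = 0.373 mA.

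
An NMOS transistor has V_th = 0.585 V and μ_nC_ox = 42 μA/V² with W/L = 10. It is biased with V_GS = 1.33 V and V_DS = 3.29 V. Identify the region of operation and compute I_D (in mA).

Saturation; I_D = 0.117 mA

k_n = μ_nC_ox · (W/L) = 0.42 mA/V².
V_ov = V_GS − V_th = 1.33 − 0.585 = 0.745 V.
Since V_DS = 3.29 V ≥ V_ov = 0.745 V, the device is in saturation.
I_D = ½ k_n V_ov² = 0.5 × 0.42 × 0.745² = 0.117 mA.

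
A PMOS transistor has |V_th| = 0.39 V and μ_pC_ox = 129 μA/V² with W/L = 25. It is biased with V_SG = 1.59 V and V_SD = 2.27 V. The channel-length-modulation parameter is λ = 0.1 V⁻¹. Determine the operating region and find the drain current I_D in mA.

Saturation; I_D = 2.85 mA

k_p = μ_pC_ox · (W/L) = 3.225 mA/V².
V_ov = V_SG − |V_th| = 1.59 − 0.39 = 1.2 V.
Since V_SD = 2.27 V ≥ V_ov = 1.2 V, the device is in saturation.
I_D = ½ k_p V_ov² (1 + λ V_SD) = 0.5 × 3.225 × 1.2² × (1 + 0.1 × 2.27) = 2.85 mA.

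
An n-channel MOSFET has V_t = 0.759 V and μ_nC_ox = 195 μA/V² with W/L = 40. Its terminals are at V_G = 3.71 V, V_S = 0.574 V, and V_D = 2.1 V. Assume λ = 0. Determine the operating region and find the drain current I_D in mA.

Triode; I_D = 19.2 mA

V_GS = V_G − V_S = 3.71 − 0.574 = 3.14 V; V_DS = V_D − V_S = 2.1 − 0.574 = 1.53 V.
k_n = μ_nC_ox · (W/L) = 7.8 mA/V².
V_ov = V_GS − V_t = 3.14 − 0.759 = 2.38 V.
Since V_DS = 1.53 V < V_ov = 2.38 V, the device is in the triode region.
I_D = k_n [V_ov · V_DS − ½ V_DS²] = 7.8 × [2.38 × 1.53 − 0.5 × 1.53²] = 19.2 mA.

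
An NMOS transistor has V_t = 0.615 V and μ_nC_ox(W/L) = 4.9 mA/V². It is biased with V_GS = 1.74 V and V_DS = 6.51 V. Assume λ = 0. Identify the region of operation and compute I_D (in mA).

V_ov = V_GS − V_t = 1.74 − 0.615 = 1.12 V.
Since V_DS = 6.51 V ≥ V_ov = 1.12 V, the device is in saturation.
I_D = ½ k_n V_ov² = 0.5 × 4.9 × 1.12² = 3.1 mA.

Saturation; I_D = 3.10 mA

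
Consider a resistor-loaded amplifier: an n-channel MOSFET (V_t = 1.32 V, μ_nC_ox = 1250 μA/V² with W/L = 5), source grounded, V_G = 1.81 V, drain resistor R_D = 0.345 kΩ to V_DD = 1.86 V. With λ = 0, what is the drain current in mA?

V_GS = V_G = 1.81 V, so V_ov = 1.81 − 1.32 = 0.49 V.
k_n = μ_nC_ox · (W/L) = 6.25 mA/V².
Assume saturation: I_D = ½ k_n V_ov² = 0.5 × 6.25 × 0.49² = 0.75 mA, giving V_DS = V_DD − I_D R_D = 1.86 − 0.75 × 0.345 = 1.6 V.
V_DS = 1.6 V ≥ V_ov = 0.49 V, confirming saturation.

I_D = 0.750 mA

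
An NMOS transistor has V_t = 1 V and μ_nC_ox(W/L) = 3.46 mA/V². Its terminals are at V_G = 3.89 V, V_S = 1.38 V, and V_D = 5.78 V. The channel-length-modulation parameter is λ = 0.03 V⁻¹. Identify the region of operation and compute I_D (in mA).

Saturation; I_D = 4.47 mA

V_GS = V_G − V_S = 3.89 − 1.38 = 2.51 V; V_DS = V_D − V_S = 5.78 − 1.38 = 4.4 V.
V_ov = V_GS − V_t = 2.51 − 1 = 1.51 V.
Since V_DS = 4.4 V ≥ V_ov = 1.51 V, the device is in saturation.
I_D = ½ k_n V_ov² (1 + λ V_DS) = 0.5 × 3.46 × 1.51² × (1 + 0.03 × 4.4) = 4.47 mA.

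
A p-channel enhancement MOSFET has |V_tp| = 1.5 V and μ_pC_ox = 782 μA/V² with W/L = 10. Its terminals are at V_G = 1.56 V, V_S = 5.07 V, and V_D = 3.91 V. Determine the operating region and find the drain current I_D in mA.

V_SG = V_S − V_G = 5.07 − 1.56 = 3.51 V; V_SD = V_S − V_D = 5.07 − 3.91 = 1.16 V.
k_p = μ_pC_ox · (W/L) = 7.82 mA/V².
V_ov = V_SG − |V_tp| = 3.51 − 1.5 = 2.01 V.
Since V_SD = 1.16 V < V_ov = 2.01 V, the device is in the triode region.
I_D = k_p [V_ov · V_SD − ½ V_SD²] = 7.82 × [2.01 × 1.16 − 0.5 × 1.16²] = 13 mA.

Triode; I_D = 13.0 mA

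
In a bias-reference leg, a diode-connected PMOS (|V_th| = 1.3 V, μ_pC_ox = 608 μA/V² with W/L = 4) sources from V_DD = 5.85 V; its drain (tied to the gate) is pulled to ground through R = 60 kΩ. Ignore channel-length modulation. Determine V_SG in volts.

V_SG = 1.54 V

With gate tied to drain, V_SG = V_SD ≥ V_SG − |V_th|, so the device is in saturation.
k_p = μ_pC_ox · (W/L) = 2.432 mA/V².
KCL at the drain: ½ k_p (V_SG − |V_th|)² = (V_DD − V_SG)/R.
Let x = V_SG − 1.3. Then 73 x² + x − 4.55 = 0, giving x = 0.243 V (positive root), so V_SG = 1.54 V.
I_D = (V_DD − V_SG)/R = (5.85 − 1.54) / 60 = 0.0718 mA.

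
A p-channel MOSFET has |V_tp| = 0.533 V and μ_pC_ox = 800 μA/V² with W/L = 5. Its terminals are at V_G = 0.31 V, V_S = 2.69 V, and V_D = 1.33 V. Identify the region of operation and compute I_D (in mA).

Triode; I_D = 6.35 mA

V_SG = V_S − V_G = 2.69 − 0.31 = 2.38 V; V_SD = V_S − V_D = 2.69 − 1.33 = 1.36 V.
k_p = μ_pC_ox · (W/L) = 4 mA/V².
V_ov = V_SG − |V_tp| = 2.38 − 0.533 = 1.85 V.
Since V_SD = 1.36 V < V_ov = 1.85 V, the device is in the triode region.
I_D = k_p [V_ov · V_SD − ½ V_SD²] = 4 × [1.85 × 1.36 − 0.5 × 1.36²] = 6.35 mA.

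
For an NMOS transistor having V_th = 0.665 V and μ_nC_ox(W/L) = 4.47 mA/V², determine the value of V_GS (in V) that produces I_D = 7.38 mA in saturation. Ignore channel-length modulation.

In saturation I_D = ½ k_n (V_GS − V_th)², so V_GS − V_th = √(2 I_D / k_n) = √(2 × 7.38 / 4.47) = 1.82 V.
V_GS = 0.665 + 1.82 = 2.48 V.

V_GS = 2.48 V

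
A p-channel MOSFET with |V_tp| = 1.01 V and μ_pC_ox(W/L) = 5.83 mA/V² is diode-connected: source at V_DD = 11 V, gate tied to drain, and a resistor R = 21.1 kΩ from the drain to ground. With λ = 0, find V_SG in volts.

V_SG = 1.40 V

With gate tied to drain, V_SG = V_SD ≥ V_SG − |V_tp|, so the device is in saturation.
KCL at the drain: ½ k_p (V_SG − |V_tp|)² = (V_DD − V_SG)/R.
Let x = V_SG − 1.01. Then 61.5 x² + x − 9.99 = 0, giving x = 0.395 V (positive root), so V_SG = 1.4 V.
I_D = (V_DD − V_SG)/R = (11 − 1.4) / 21.1 = 0.455 mA.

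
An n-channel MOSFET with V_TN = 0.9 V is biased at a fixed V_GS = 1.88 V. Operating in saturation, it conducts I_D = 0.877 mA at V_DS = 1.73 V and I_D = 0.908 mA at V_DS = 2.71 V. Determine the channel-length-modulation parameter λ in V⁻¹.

With V_GS fixed, I_D ∝ (1 + λ V_DS) in saturation, so I_D2/I_D1 = (1 + λ V_DS2)/(1 + λ V_DS1).
0.908/0.877 = 1.035 = (1 + 2.71 λ)/(1 + 1.73 λ).
Solving: λ (I_D1 V_DS2 − I_D2 V_DS1) = I_D2 − I_D1, so λ = (0.908 − 0.877) / (0.877 × 2.71 − 0.908 × 1.73) = 0.031 / 0.806 = 0.0385 V⁻¹.

λ = 0.0385 V⁻¹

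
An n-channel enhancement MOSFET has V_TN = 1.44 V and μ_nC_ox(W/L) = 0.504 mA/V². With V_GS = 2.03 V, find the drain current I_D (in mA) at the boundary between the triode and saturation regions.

I_D = 0.0877 mA

At the boundary V_DS = V_ov = V_GS − V_TN = 2.03 − 1.44 = 0.59 V.
I_D = ½ k_n V_ov² = 0.5 × 0.504 × 0.59² = 0.0877 mA.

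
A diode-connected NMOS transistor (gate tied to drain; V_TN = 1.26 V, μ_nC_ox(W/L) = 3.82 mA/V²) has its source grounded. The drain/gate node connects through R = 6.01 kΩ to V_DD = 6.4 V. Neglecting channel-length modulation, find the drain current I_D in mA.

With gate tied to drain, V_GS = V_DS ≥ V_GS − V_TN, so the device is in saturation.
KCL at the drain: ½ k_n (V_GS − V_TN)² = (V_DD − V_GS)/R.
Let x = V_GS − 1.26. Then 11.5 x² + x − 5.14 = 0, giving x = 0.627 V (positive root), so V_GS = 1.89 V.
I_D = (V_DD − V_GS)/R = (6.4 − 1.89) / 6.01 = 0.751 mA.

I_D = 0.751 mA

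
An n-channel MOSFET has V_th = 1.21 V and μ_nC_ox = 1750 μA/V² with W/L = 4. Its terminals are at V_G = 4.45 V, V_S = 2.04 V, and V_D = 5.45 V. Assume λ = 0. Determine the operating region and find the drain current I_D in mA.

V_GS = V_G − V_S = 4.45 − 2.04 = 2.41 V; V_DS = V_D − V_S = 5.45 − 2.04 = 3.41 V.
k_n = μ_nC_ox · (W/L) = 7 mA/V².
V_ov = V_GS − V_th = 2.41 − 1.21 = 1.2 V.
Since V_DS = 3.41 V ≥ V_ov = 1.2 V, the device is in saturation.
I_D = ½ k_n V_ov² = 0.5 × 7 × 1.2² = 5.04 mA.

Saturation; I_D = 5.04 mA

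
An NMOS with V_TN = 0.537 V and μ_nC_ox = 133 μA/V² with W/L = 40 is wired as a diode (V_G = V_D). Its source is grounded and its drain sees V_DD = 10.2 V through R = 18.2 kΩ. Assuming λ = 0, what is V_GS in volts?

With gate tied to drain, V_GS = V_DS ≥ V_GS − V_TN, so the device is in saturation.
k_n = μ_nC_ox · (W/L) = 5.32 mA/V².
KCL at the drain: ½ k_n (V_GS − V_TN)² = (V_DD − V_GS)/R.
Let x = V_GS − 0.537. Then 48.4 x² + x − 9.663 = 0, giving x = 0.437 V (positive root), so V_GS = 0.974 V.
I_D = (V_DD − V_GS)/R = (10.2 − 0.974) / 18.2 = 0.507 mA.

V_GS = 0.974 V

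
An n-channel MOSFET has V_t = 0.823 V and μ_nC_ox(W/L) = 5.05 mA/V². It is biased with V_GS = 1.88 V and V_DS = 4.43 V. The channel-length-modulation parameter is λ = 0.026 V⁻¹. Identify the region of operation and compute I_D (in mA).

Saturation; I_D = 3.15 mA

V_ov = V_GS − V_t = 1.88 − 0.823 = 1.06 V.
Since V_DS = 4.43 V ≥ V_ov = 1.06 V, the device is in saturation.
I_D = ½ k_n V_ov² (1 + λ V_DS) = 0.5 × 5.05 × 1.06² × (1 + 0.026 × 4.43) = 3.15 mA.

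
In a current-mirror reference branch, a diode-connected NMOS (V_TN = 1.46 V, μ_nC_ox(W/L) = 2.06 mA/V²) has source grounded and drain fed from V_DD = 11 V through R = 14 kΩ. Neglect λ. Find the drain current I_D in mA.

With gate tied to drain, V_GS = V_DS ≥ V_GS − V_TN, so the device is in saturation.
KCL at the drain: ½ k_n (V_GS − V_TN)² = (V_DD − V_GS)/R.
Let x = V_GS − 1.46. Then 14.4 x² + x − 9.54 = 0, giving x = 0.779 V (positive root), so V_GS = 2.24 V.
I_D = (V_DD − V_GS)/R = (11 − 2.24) / 14 = 0.626 mA.

I_D = 0.626 mA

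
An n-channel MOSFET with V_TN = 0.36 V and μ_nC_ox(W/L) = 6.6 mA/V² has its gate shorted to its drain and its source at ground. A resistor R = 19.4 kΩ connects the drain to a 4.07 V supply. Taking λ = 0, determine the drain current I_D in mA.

With gate tied to drain, V_GS = V_DS ≥ V_GS − V_TN, so the device is in saturation.
KCL at the drain: ½ k_n (V_GS − V_TN)² = (V_DD − V_GS)/R.
Let x = V_GS − 0.36. Then 64 x² + x − 3.71 = 0, giving x = 0.233 V (positive root), so V_GS = 0.593 V.
I_D = (V_DD − V_GS)/R = (4.07 − 0.593) / 19.4 = 0.179 mA.

I_D = 0.179 mA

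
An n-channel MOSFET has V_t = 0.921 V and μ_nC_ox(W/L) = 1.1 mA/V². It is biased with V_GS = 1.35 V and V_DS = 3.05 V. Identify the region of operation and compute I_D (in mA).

V_ov = V_GS − V_t = 1.35 − 0.921 = 0.429 V.
Since V_DS = 3.05 V ≥ V_ov = 0.429 V, the device is in saturation.
I_D = ½ k_n V_ov² = 0.5 × 1.1 × 0.429² = 0.101 mA.

Saturation; I_D = 0.101 mA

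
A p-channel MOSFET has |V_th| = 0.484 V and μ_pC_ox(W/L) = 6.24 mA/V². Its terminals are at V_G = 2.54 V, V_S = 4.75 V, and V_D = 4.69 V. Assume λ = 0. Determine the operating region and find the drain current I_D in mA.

Triode; I_D = 0.635 mA

V_SG = V_S − V_G = 4.75 − 2.54 = 2.21 V; V_SD = V_S − V_D = 4.75 − 4.69 = 0.06 V.
V_ov = V_SG − |V_th| = 2.21 − 0.484 = 1.73 V.
Since V_SD = 0.06 V < V_ov = 1.73 V, the device is in the triode region.
I_D = k_p [V_ov · V_SD − ½ V_SD²] = 6.24 × [1.73 × 0.06 − 0.5 × 0.06²] = 0.635 mA.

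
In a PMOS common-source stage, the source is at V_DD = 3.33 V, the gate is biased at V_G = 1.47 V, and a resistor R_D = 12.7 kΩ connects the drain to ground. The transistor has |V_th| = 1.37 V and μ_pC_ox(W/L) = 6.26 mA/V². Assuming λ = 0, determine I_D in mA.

I_D = 0.255 mA

V_SG = V_DD − V_G = 3.33 − 1.47 = 1.86 V, so V_ov = 1.86 − 1.37 = 0.49 V.
Assume saturation: I_D = ½ k_p V_ov² = 0.5 × 6.26 × 0.49² = 0.752 mA, giving V_SD = V_DD − I_D R_D = 3.33 − 0.752 × 12.7 = -6.21 V.
But -6.21 V < V_ov = 0.49 V, so the device is actually in triode.
In triode I_D = k_p[V_ov V_SD − ½ V_SD²] and I_D = (V_DD − V_SD)/R_D. Equating: 39.8 V_SD² − 39.96 V_SD + 3.33 = 0, giving V_SD = 0.0917 V (the root below V_ov).
I_D = (3.33 − 0.0917) / 12.7 = 0.255 mA.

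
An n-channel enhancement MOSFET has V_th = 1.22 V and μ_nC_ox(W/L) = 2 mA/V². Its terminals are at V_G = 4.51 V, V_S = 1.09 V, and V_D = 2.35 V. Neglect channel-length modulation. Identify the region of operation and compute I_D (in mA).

V_GS = V_G − V_S = 4.51 − 1.09 = 3.42 V; V_DS = V_D − V_S = 2.35 − 1.09 = 1.26 V.
V_ov = V_GS − V_th = 3.42 − 1.22 = 2.2 V.
Since V_DS = 1.26 V < V_ov = 2.2 V, the device is in the triode region.
I_D = k_n [V_ov · V_DS − ½ V_DS²] = 2 × [2.2 × 1.26 − 0.5 × 1.26²] = 3.96 mA.

Triode; I_D = 3.96 mA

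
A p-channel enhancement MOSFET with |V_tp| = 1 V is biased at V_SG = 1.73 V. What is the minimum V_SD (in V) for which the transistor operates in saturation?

V_SD,sat = 0.730 V

The boundary between triode and saturation is V_SD = V_SG − |V_tp| = V_ov.
V_ov = 1.73 − 1 = 0.73 V.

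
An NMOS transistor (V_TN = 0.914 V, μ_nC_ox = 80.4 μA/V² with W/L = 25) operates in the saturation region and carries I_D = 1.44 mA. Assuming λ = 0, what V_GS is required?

k_n = μ_nC_ox · (W/L) = 2.01 mA/V².
In saturation I_D = ½ k_n (V_GS − V_TN)², so V_GS − V_TN = √(2 I_D / k_n) = √(2 × 1.44 / 2.01) = 1.2 V.
V_GS = 0.914 + 1.2 = 2.11 V.

V_GS = 2.11 V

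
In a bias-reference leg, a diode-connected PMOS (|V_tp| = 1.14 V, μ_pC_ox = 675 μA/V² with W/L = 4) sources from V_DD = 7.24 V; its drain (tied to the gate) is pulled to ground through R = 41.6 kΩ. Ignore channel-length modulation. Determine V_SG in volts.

With gate tied to drain, V_SG = V_SD ≥ V_SG − |V_tp|, so the device is in saturation.
k_p = μ_pC_ox · (W/L) = 2.7 mA/V².
KCL at the drain: ½ k_p (V_SG − |V_tp|)² = (V_DD − V_SG)/R.
Let x = V_SG − 1.14. Then 56.2 x² + x − 6.1 = 0, giving x = 0.321 V (positive root), so V_SG = 1.46 V.
I_D = (V_DD − V_SG)/R = (7.24 − 1.46) / 41.6 = 0.139 mA.

V_SG = 1.46 V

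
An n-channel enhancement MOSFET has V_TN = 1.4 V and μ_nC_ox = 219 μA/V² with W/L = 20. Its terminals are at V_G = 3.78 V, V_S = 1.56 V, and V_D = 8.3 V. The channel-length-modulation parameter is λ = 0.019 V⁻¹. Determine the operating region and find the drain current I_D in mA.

V_GS = V_G − V_S = 3.78 − 1.56 = 2.22 V; V_DS = V_D − V_S = 8.3 − 1.56 = 6.74 V.
k_n = μ_nC_ox · (W/L) = 4.38 mA/V².
V_ov = V_GS − V_TN = 2.22 − 1.4 = 0.82 V.
Since V_DS = 6.74 V ≥ V_ov = 0.82 V, the device is in saturation.
I_D = ½ k_n V_ov² (1 + λ V_DS) = 0.5 × 4.38 × 0.82² × (1 + 0.019 × 6.74) = 1.66 mA.

Saturation; I_D = 1.66 mA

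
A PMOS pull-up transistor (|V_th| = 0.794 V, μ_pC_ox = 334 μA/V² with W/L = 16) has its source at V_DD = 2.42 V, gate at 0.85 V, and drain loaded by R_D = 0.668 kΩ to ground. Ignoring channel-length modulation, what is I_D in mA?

V_SG = V_DD − V_G = 2.42 − 0.85 = 1.57 V, so V_ov = 1.57 − 0.794 = 0.776 V.
k_p = μ_pC_ox · (W/L) = 5.344 mA/V².
Assume saturation: I_D = ½ k_p V_ov² = 0.5 × 5.344 × 0.776² = 1.61 mA, giving V_SD = V_DD − I_D R_D = 2.42 − 1.61 × 0.668 = 1.35 V.
V_SD = 1.35 V ≥ V_ov = 0.776 V, confirming saturation.

I_D = 1.61 mA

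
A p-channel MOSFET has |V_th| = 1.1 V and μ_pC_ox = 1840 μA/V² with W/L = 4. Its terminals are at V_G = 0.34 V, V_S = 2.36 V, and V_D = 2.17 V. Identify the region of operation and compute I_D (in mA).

V_SG = V_S − V_G = 2.36 − 0.34 = 2.02 V; V_SD = V_S − V_D = 2.36 − 2.17 = 0.19 V.
k_p = μ_pC_ox · (W/L) = 7.36 mA/V².
V_ov = V_SG − |V_th| = 2.02 − 1.1 = 0.92 V.
Since V_SD = 0.19 V < V_ov = 0.92 V, the device is in the triode region.
I_D = k_p [V_ov · V_SD − ½ V_SD²] = 7.36 × [0.92 × 0.19 − 0.5 × 0.19²] = 1.15 mA.

Triode; I_D = 1.15 mA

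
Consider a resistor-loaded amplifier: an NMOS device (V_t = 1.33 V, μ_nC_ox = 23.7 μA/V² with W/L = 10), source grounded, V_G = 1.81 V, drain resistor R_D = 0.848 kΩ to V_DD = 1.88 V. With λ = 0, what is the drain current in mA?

I_D = 0.0273 mA

V_GS = V_G = 1.81 V, so V_ov = 1.81 − 1.33 = 0.48 V.
k_n = μ_nC_ox · (W/L) = 0.237 mA/V².
Assume saturation: I_D = ½ k_n V_ov² = 0.5 × 0.237 × 0.48² = 0.0273 mA, giving V_DS = V_DD − I_D R_D = 1.88 − 0.0273 × 0.848 = 1.86 V.
V_DS = 1.86 V ≥ V_ov = 0.48 V, confirming saturation.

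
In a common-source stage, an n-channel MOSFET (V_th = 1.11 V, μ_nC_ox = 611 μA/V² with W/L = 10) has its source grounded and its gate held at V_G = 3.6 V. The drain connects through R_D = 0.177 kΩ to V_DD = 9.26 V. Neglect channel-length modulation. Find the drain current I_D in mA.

V_GS = V_G = 3.6 V, so V_ov = 3.6 − 1.11 = 2.49 V.
k_n = μ_nC_ox · (W/L) = 6.11 mA/V².
Assume saturation: I_D = ½ k_n V_ov² = 0.5 × 6.11 × 2.49² = 18.9 mA, giving V_DS = V_DD − I_D R_D = 9.26 − 18.9 × 0.177 = 5.91 V.
V_DS = 5.91 V ≥ V_ov = 2.49 V, confirming saturation.

I_D = 18.9 mA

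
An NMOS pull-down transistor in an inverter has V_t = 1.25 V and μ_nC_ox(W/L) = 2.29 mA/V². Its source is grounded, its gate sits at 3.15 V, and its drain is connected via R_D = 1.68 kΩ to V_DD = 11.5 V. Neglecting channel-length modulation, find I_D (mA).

I_D = 4.13 mA

V_GS = V_G = 3.15 V, so V_ov = 3.15 − 1.25 = 1.9 V.
Assume saturation: I_D = ½ k_n V_ov² = 0.5 × 2.29 × 1.9² = 4.13 mA, giving V_DS = V_DD − I_D R_D = 11.5 − 4.13 × 1.68 = 4.56 V.
V_DS = 4.56 V ≥ V_ov = 1.9 V, confirming saturation.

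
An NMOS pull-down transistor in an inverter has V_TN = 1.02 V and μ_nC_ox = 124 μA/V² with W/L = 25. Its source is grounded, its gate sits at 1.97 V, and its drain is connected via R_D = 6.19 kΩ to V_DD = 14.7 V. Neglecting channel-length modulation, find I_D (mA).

V_GS = V_G = 1.97 V, so V_ov = 1.97 − 1.02 = 0.95 V.
k_n = μ_nC_ox · (W/L) = 3.1 mA/V².
Assume saturation: I_D = ½ k_n V_ov² = 0.5 × 3.1 × 0.95² = 1.4 mA, giving V_DS = V_DD − I_D R_D = 14.7 − 1.4 × 6.19 = 6.04 V.
V_DS = 6.04 V ≥ V_ov = 0.95 V, confirming saturation.

I_D = 1.40 mA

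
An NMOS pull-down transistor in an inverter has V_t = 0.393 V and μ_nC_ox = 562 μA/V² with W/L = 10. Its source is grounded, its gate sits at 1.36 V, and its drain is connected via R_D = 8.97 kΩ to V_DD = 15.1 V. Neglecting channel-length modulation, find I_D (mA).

I_D = 1.64 mA

V_GS = V_G = 1.36 V, so V_ov = 1.36 − 0.393 = 0.967 V.
k_n = μ_nC_ox · (W/L) = 5.62 mA/V².
Assume saturation: I_D = ½ k_n V_ov² = 0.5 × 5.62 × 0.967² = 2.63 mA, giving V_DS = V_DD − I_D R_D = 15.1 − 2.63 × 8.97 = -8.47 V.
But -8.47 V < V_ov = 0.967 V, so the device is actually in triode.
In triode I_D = k_n[V_ov V_DS − ½ V_DS²] and I_D = (V_DD − V_DS)/R_D. Equating: 25.2 V_DS² − 49.75 V_DS + 15.1 = 0, giving V_DS = 0.375 V (the root below V_ov).
I_D = (15.1 − 0.375) / 8.97 = 1.64 mA.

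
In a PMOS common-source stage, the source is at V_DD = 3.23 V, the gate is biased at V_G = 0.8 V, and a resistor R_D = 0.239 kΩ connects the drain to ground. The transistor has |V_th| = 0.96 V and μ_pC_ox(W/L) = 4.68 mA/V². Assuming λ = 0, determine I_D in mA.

V_SG = V_DD − V_G = 3.23 − 0.8 = 2.43 V, so V_ov = 2.43 − 0.96 = 1.47 V.
Assume saturation: I_D = ½ k_p V_ov² = 0.5 × 4.68 × 1.47² = 5.06 mA, giving V_SD = V_DD − I_D R_D = 3.23 − 5.06 × 0.239 = 2.02 V.
V_SD = 2.02 V ≥ V_ov = 1.47 V, confirming saturation.

I_D = 5.06 mA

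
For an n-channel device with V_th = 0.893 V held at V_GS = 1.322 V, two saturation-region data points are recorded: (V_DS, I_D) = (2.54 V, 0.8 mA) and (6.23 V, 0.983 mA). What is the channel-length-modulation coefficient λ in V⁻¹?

With V_GS fixed, I_D ∝ (1 + λ V_DS) in saturation, so I_D2/I_D1 = (1 + λ V_DS2)/(1 + λ V_DS1).
0.983/0.8 = 1.229 = (1 + 6.23 λ)/(1 + 2.54 λ).
Solving: λ (I_D1 V_DS2 − I_D2 V_DS1) = I_D2 − I_D1, so λ = (0.983 − 0.8) / (0.8 × 6.23 − 0.983 × 2.54) = 0.183 / 2.49 = 0.0736 V⁻¹.

λ = 0.0736 V⁻¹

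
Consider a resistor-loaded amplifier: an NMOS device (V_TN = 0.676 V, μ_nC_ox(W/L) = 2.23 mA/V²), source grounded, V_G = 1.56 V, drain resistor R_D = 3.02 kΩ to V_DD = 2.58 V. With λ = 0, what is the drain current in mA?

I_D = 0.694 mA

V_GS = V_G = 1.56 V, so V_ov = 1.56 − 0.676 = 0.884 V.
Assume saturation: I_D = ½ k_n V_ov² = 0.5 × 2.23 × 0.884² = 0.871 mA, giving V_DS = V_DD − I_D R_D = 2.58 − 0.871 × 3.02 = -0.0514 V.
But -0.0514 V < V_ov = 0.884 V, so the device is actually in triode.
In triode I_D = k_n[V_ov V_DS − ½ V_DS²] and I_D = (V_DD − V_DS)/R_D. Equating: 3.37 V_DS² − 6.953 V_DS + 2.58 = 0, giving V_DS = 0.485 V (the root below V_ov).
I_D = (2.58 − 0.485) / 3.02 = 0.694 mA.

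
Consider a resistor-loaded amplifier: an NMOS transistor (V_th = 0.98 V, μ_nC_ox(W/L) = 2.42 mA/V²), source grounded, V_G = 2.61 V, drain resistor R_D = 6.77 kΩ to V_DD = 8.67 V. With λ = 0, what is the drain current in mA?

I_D = 1.23 mA

V_GS = V_G = 2.61 V, so V_ov = 2.61 − 0.98 = 1.63 V.
Assume saturation: I_D = ½ k_n V_ov² = 0.5 × 2.42 × 1.63² = 3.21 mA, giving V_DS = V_DD − I_D R_D = 8.67 − 3.21 × 6.77 = -13.1 V.
But -13.1 V < V_ov = 1.63 V, so the device is actually in triode.
In triode I_D = k_n[V_ov V_DS − ½ V_DS²] and I_D = (V_DD − V_DS)/R_D. Equating: 8.19 V_DS² − 27.7 V_DS + 8.67 = 0, giving V_DS = 0.349 V (the root below V_ov).
I_D = (8.67 − 0.349) / 6.77 = 1.23 mA.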